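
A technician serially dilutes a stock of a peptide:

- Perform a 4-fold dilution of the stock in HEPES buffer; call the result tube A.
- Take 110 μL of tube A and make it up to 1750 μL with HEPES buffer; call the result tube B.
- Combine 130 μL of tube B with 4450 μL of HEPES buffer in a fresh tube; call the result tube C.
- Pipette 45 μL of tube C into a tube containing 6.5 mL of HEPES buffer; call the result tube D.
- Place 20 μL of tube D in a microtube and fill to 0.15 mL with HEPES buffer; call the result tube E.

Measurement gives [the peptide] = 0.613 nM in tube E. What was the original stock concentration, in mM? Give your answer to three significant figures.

Step 1: 4-fold → factor 4
Step 2: 110 μL brought to 1750 μL → factor 1750/110 = 15.909
Step 3: 130 μL + 4450 μL = 4580 μL total → factor 4580/130 = 35.231
Step 4: 45 μL + 6.5 mL = 6545 μL total → factor 6545/45 = 145.44
Step 5: 20 μL brought to 0.15 mL → factor 150/20 = 7.5
Overall dilution factor = 4 × 15.909 × 35.231 × 145.44 × 7.5 = 2.4456 × 10^6
Stock = 0.613 nM × 2.4456 × 10^6 = 1.499 × 10^6 nM = 1.50 mM

1.50 mM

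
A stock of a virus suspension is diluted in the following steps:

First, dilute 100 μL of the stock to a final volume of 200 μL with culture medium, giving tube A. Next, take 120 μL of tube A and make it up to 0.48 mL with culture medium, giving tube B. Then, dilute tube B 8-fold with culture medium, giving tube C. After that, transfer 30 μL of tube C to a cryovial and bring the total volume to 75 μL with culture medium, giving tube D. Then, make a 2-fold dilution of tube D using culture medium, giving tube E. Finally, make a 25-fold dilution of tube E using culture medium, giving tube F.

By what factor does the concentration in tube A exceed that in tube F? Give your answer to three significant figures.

Step 1: 100 μL brought to 200 μL → factor 200/100 = 2
Step 2: 120 μL brought to 0.48 mL → factor 480/120 = 4
Step 3: 8-fold → factor 8
Step 4: 30 μL brought to 75 μL → factor 75/30 = 2.5
Step 5: 2-fold → factor 2
Step 6: 25-fold → factor 25
Dilution factor to tube A = 2; to tube F = 8000
[tube A]/[tube F] = (factor to tube F)/(factor to tube A) = 8000/2 = 4.00 × 10^3

4.00 × 10^3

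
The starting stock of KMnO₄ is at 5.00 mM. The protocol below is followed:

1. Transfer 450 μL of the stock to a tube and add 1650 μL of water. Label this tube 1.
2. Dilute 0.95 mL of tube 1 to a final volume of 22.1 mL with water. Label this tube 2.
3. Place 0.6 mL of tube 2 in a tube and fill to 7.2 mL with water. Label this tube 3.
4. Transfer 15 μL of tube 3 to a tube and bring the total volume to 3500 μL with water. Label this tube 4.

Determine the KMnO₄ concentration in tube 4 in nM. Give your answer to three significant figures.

Step 1: 450 μL + 1650 μL = 2100 μL total → factor 2100/450 = 4.6667
Step 2: 0.95 mL brought to 22.1 mL → factor 22.1/0.95 = 23.263
Step 3: 0.6 mL brought to 7.2 mL → factor 7.2/0.6 = 12
Step 4: 15 μL brought to 3500 μL → factor 3500/15 = 233.33
Overall dilution factor = 4.6667 × 23.263 × 12 × 233.33 = 3.0397 × 10^5
Final = 5.00 mM / 3.0397 × 10^5 = 1.645 × 10^-5 mM = 16.4 nM

16.4 nM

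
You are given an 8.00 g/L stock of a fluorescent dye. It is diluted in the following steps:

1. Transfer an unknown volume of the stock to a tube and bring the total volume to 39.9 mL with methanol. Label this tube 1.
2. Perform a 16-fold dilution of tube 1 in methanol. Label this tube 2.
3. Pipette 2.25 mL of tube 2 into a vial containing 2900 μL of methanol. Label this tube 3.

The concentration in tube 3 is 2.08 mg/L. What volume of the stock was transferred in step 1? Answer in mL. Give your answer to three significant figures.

0.380 mL

Step 1: v brought to 39.9 mL → factor = 39.9 mL/v
Step 2: 16-fold → factor 16
Step 3: 2.25 mL + 2900 μL = 5.15 mL total → factor 5.15/2.25 = 2.2889
Product of known-step factors = 36.622
Overall factor = 8.00 g/L / (2.08 mg/L) = 3846.2
Step-1 factor = 3846.2 / 36.622 = 105.02
v = 39.9 mL / 105.02 = 0.380 mL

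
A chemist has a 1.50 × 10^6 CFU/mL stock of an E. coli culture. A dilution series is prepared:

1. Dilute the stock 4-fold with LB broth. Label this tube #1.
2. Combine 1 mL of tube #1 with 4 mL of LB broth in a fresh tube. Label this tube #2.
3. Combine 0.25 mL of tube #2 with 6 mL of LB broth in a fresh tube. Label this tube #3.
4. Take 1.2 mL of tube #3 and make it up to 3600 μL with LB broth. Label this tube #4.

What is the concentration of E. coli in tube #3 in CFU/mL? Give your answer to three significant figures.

3.00 × 10^3 CFU/mL

Step 1: 4-fold → factor 4
Step 2: 1 mL + 4 mL = 5 mL total → factor 5/1 = 5
Step 3: 0.25 mL + 6 mL = 6.25 mL total → factor 6.25/0.25 = 25
Dilution factor through tube #3 = 4 × 5 × 25 = 500
[tube #3] = 1.50 × 10^6 CFU/mL / 500 = 3.00 × 10^3 CFU/mL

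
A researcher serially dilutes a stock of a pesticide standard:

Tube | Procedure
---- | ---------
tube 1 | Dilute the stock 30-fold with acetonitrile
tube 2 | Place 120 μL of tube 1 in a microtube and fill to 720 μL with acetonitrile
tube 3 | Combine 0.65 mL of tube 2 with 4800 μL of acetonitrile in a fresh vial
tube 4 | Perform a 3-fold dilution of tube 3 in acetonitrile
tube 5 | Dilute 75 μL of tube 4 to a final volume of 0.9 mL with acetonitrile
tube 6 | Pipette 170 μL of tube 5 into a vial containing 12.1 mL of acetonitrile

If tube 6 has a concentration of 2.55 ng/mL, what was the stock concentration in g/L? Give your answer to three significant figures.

Step 1: 30-fold → factor 30
Step 2: 120 μL brought to 720 μL → factor 720/120 = 6
Step 3: 0.65 mL + 4800 μL = 5.45 mL total → factor 5.45/0.65 = 8.3846
Step 4: 3-fold → factor 3
Step 5: 75 μL brought to 0.9 mL → factor 900/75 = 12
Step 6: 170 μL + 12.1 mL = 12270 μL total → factor 12270/170 = 72.176
Overall dilution factor = 30 × 6 × 8.3846 × 3 × 12 × 72.176 = 3.9215 × 10^6
Stock = 2.55 ng/mL × 3.9215 × 10^6 = 1.000 × 10^7 ng/mL = 10.0 g/L

10.0 g/L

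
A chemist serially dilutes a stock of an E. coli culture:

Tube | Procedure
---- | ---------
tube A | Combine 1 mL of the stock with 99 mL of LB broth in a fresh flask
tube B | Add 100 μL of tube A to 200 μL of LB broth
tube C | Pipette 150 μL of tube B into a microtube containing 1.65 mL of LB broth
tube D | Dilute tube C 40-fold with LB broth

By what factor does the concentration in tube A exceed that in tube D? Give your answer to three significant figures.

1.44 × 10^3

Step 1: 1 mL + 99 mL = 100 mL total → factor 100/1 = 100
Step 2: 100 μL + 200 μL = 300 μL total → factor 300/100 = 3
Step 3: 150 μL + 1.65 mL = 1800 μL total → factor 1800/150 = 12
Step 4: 40-fold → factor 40
Dilution factor to tube A = 100; to tube D = 1.44 × 10^5
[tube A]/[tube D] = (factor to tube D)/(factor to tube A) = 1.44 × 10^5/100 = 1.44 × 10^3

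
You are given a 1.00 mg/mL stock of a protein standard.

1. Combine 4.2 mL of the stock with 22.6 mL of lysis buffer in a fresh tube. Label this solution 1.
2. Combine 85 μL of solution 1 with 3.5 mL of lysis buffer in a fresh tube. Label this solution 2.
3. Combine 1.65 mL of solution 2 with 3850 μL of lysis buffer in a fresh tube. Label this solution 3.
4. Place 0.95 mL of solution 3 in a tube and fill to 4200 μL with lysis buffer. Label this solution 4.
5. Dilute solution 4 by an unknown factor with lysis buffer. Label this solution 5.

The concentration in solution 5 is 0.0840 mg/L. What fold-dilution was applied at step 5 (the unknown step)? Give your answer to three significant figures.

Step 1: 4.2 mL + 22.6 mL = 26.8 mL total → factor 26.8/4.2 = 6.381
Step 2: 85 μL + 3.5 mL = 3585 μL total → factor 3585/85 = 42.176
Step 3: 1.65 mL + 3850 μL = 5.5 mL total → factor 5.5/1.65 = 3.3333
Step 4: 0.95 mL brought to 4200 μL → factor 4.2/0.95 = 4.4211
Step 5: unknown factor x
Product of known-step factors = 3966.1
Overall factor = 1.00 mg/mL / (0.0840 mg/L) = 11905
x = 11905 / 3966.1 = 3.00

3.00-fold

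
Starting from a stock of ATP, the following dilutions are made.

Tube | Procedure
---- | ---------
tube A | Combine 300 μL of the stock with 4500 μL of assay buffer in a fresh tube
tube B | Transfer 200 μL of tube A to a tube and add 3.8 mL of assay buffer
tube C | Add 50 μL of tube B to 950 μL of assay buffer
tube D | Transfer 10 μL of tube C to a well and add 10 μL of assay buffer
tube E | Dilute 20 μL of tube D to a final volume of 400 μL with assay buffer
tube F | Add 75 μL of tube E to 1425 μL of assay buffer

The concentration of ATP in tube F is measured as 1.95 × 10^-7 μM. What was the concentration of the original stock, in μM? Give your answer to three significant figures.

0.998 μM

Step 1: 300 μL + 4500 μL = 4800 μL total → factor 4800/300 = 16
Step 2: 200 μL + 3.8 mL = 4000 μL total → factor 4000/200 = 20
Step 3: 50 μL + 950 μL = 1000 μL total → factor 1000/50 = 20
Step 4: 10 μL + 10 μL = 20 μL total → factor 20/10 = 2
Step 5: 20 μL brought to 400 μL → factor 400/20 = 20
Step 6: 75 μL + 1425 μL = 1500 μL total → factor 1500/75 = 20
Overall dilution factor = 16 × 20 × 20 × 2 × 20 × 20 = 5.12 × 10^6
Stock = 1.95 × 10^-7 μM × 5.12 × 10^6 = 0.998 μM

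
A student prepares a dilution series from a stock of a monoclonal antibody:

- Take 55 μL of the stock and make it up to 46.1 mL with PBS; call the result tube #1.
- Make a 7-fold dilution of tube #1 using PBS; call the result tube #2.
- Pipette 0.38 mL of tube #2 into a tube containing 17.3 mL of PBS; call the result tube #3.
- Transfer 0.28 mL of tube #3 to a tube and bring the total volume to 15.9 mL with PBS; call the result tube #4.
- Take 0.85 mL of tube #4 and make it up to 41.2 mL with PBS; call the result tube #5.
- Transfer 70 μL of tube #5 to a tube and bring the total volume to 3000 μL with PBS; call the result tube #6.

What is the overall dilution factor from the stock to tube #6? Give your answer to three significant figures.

3.22 × 10^10

Step 1: 55 μL brought to 46.1 mL → factor 46100/55 = 838.18
Step 2: 7-fold → factor 7
Step 3: 0.38 mL + 17.3 mL = 17.68 mL total → factor 17.68/0.38 = 46.526
Step 4: 0.28 mL brought to 15.9 mL → factor 15.9/0.28 = 56.786
Step 5: 0.85 mL brought to 41.2 mL → factor 41.2/0.85 = 48.471
Step 6: 70 μL brought to 3000 μL → factor 3000/70 = 42.857
Overall dilution factor = 838.18 × 7 × 46.526 × 56.786 × 48.471 × 42.857 = 3.2201 × 10^10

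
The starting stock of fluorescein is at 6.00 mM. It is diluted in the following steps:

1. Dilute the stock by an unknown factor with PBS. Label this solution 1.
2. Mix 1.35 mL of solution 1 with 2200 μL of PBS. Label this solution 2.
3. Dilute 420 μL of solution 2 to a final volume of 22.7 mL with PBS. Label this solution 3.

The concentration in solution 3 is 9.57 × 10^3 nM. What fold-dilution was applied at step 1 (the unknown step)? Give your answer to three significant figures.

Step 1: unknown factor x
Step 2: 1.35 mL + 2200 μL = 3.55 mL total → factor 3.55/1.35 = 2.6296
Step 3: 420 μL brought to 22.7 mL → factor 22700/420 = 54.048
Product of known-step factors = 142.13
Overall factor = 6.00 mM / (9.57 × 10^3 nM) = 626.96
x = 626.96 / 142.13 = 4.41

4.41-fold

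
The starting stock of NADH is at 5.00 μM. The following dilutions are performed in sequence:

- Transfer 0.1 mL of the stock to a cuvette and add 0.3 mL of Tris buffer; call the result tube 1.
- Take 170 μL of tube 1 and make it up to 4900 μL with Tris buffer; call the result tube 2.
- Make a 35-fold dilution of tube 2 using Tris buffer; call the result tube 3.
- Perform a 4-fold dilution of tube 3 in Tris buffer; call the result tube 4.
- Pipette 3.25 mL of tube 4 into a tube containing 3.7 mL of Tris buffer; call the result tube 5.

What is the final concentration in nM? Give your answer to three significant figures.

Step 1: 0.1 mL + 0.3 mL = 0.4 mL total → factor 0.4/0.1 = 4
Step 2: 170 μL brought to 4900 μL → factor 4900/170 = 28.824
Step 3: 35-fold → factor 35
Step 4: 4-fold → factor 4
Step 5: 3.25 mL + 3.7 mL = 6.95 mL total → factor 6.95/3.25 = 2.1385
Overall dilution factor = 4 × 28.824 × 35 × 4 × 2.1385 = 34517
Final = 5.00 μM / 34517 = 0.0001449 μM = 0.145 nM

0.145 nM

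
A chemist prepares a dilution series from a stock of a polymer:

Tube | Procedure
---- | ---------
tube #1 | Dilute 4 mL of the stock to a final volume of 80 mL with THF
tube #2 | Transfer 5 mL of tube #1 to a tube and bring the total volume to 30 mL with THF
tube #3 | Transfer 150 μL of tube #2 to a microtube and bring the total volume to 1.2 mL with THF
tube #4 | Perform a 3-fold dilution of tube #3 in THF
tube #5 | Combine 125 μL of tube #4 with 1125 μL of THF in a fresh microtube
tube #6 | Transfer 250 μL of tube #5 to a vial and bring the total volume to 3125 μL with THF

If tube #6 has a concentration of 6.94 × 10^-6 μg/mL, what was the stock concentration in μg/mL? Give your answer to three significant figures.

Step 1: 4 mL brought to 80 mL → factor 80/4 = 20
Step 2: 5 mL brought to 30 mL → factor 30/5 = 6
Step 3: 150 μL brought to 1.2 mL → factor 1200/150 = 8
Step 4: 3-fold → factor 3
Step 5: 125 μL + 1125 μL = 1250 μL total → factor 1250/125 = 10
Step 6: 250 μL brought to 3125 μL → factor 3125/250 = 12.5
Overall dilution factor = 20 × 6 × 8 × 3 × 10 × 12.5 = 3.6 × 10^5
Stock = 6.94 × 10^-6 μg/mL × 3.6 × 10^5 = 2.50 μg/mL

2.50 μg/mL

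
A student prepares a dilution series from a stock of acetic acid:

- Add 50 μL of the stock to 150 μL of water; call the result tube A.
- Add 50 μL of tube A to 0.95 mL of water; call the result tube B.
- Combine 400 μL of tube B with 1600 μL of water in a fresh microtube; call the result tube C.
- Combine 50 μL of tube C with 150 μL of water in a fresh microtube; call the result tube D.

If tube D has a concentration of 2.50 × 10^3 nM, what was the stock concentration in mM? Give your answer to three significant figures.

4.00 mM

Step 1: 50 μL + 150 μL = 200 μL total → factor 200/50 = 4
Step 2: 50 μL + 0.95 mL = 1000 μL total → factor 1000/50 = 20
Step 3: 400 μL + 1600 μL = 2000 μL total → factor 2000/400 = 5
Step 4: 50 μL + 150 μL = 200 μL total → factor 200/50 = 4
Overall dilution factor = 4 × 20 × 5 × 4 = 1600
Stock = 2.50 × 10^3 nM × 1600 = 4.000 × 10^6 nM = 4.00 mM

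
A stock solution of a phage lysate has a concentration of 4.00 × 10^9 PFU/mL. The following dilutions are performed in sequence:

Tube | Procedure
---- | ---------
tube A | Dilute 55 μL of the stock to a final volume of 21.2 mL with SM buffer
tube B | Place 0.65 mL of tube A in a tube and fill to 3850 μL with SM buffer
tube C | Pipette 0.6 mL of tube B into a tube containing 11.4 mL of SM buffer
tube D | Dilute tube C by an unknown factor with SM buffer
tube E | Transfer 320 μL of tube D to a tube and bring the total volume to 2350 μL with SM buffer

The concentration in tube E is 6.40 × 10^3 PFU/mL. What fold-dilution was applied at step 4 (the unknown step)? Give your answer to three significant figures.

Step 1: 55 μL brought to 21.2 mL → factor 21200/55 = 385.45
Step 2: 0.65 mL brought to 3850 μL → factor 3.85/0.65 = 5.9231
Step 3: 0.6 mL + 11.4 mL = 12 mL total → factor 12/0.6 = 20
Step 4: unknown factor x
Step 5: 320 μL brought to 2350 μL → factor 2350/320 = 7.3438
Product of known-step factors = 3.3533 × 10^5
Overall factor = 4.00 × 10^9 PFU/mL / (6.40 × 10^3 PFU/mL) = 6.25 × 10^5
x = 6.25 × 10^5 / 3.3533 × 10^5 = 1.86

1.86-fold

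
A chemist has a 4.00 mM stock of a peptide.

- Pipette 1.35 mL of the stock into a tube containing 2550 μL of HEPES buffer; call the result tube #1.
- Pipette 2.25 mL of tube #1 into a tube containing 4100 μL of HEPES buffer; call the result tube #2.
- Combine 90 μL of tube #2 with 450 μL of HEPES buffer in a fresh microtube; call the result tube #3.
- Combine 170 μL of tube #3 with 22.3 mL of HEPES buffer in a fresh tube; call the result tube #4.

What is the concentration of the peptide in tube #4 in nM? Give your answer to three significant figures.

Step 1: 1.35 mL + 2550 μL = 3.9 mL total → factor 3.9/1.35 = 2.8889
Step 2: 2.25 mL + 4100 μL = 6.35 mL total → factor 6.35/2.25 = 2.8222
Step 3: 90 μL + 450 μL = 540 μL total → factor 540/90 = 6
Step 4: 170 μL + 22.3 mL = 22470 μL total → factor 22470/170 = 132.18
Overall dilution factor = 2.8889 × 2.8222 × 6 × 132.18 = 6465.9
Final = 4.00 mM / 6465.9 = 0.0006186 mM = 619 nM

619 nM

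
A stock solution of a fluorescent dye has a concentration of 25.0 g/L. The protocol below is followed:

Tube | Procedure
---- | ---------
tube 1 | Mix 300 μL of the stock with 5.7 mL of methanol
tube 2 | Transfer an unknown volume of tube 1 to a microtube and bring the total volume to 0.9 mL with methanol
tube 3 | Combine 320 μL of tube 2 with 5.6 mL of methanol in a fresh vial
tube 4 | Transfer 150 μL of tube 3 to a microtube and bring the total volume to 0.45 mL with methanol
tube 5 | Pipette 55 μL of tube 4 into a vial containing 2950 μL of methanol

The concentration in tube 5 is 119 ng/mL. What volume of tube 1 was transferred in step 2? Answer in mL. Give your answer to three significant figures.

0.260 mL

Step 1: 300 μL + 5.7 mL = 6000 μL total → factor 6000/300 = 20
Step 2: v brought to 0.9 mL → factor = 0.9 mL/v
Step 3: 320 μL + 5.6 mL = 5920 μL total → factor 5920/320 = 18.5
Step 4: 150 μL brought to 0.45 mL → factor 450/150 = 3
Step 5: 55 μL + 2950 μL = 3005 μL total → factor 3005/55 = 54.636
Product of known-step factors = 60646
Overall factor = 25.0 g/L / (119 ng/mL) = 2.1008 × 10^5
Step-2 factor = 2.1008 × 10^5 / 60646 = 3.4641
v = 0.9 mL / 3.4641 = 0.260 mL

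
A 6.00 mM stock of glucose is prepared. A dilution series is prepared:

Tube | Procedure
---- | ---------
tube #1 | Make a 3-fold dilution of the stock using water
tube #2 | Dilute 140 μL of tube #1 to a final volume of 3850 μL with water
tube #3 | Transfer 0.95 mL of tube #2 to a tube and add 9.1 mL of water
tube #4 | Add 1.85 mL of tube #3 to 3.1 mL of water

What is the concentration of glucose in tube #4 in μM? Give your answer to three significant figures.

2.57 μM

Step 1: 3-fold → factor 3
Step 2: 140 μL brought to 3850 μL → factor 3850/140 = 27.5
Step 3: 0.95 mL + 9.1 mL = 10.05 mL total → factor 10.05/0.95 = 10.579
Step 4: 1.85 mL + 3.1 mL = 4.95 mL total → factor 4.95/1.85 = 2.6757
Overall dilution factor = 3 × 27.5 × 10.579 × 2.6757 = 2335.2
Final = 6.00 mM / 2335.2 = 0.002569 mM = 2.57 μM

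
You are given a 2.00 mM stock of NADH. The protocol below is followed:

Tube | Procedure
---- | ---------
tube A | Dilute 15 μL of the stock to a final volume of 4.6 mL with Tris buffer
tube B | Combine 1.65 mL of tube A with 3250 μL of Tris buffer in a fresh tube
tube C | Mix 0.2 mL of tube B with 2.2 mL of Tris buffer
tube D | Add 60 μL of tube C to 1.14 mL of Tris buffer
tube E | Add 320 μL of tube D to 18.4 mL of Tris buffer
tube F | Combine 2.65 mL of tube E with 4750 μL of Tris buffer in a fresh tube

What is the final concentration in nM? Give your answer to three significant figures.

0.0560 nM

Step 1: 15 μL brought to 4.6 mL → factor 4600/15 = 306.67
Step 2: 1.65 mL + 3250 μL = 4.9 mL total → factor 4.9/1.65 = 2.9697
Step 3: 0.2 mL + 2.2 mL = 2.4 mL total → factor 2.4/0.2 = 12
Step 4: 60 μL + 1.14 mL = 1200 μL total → factor 1200/60 = 20
Step 5: 320 μL + 18.4 mL = 18720 μL total → factor 18720/320 = 58.5
Step 6: 2.65 mL + 4750 μL = 7.4 mL total → factor 7.4/2.65 = 2.7925
Overall dilution factor = 306.67 × 2.9697 × 12 × 20 × 58.5 × 2.7925 = 3.5705 × 10^7
Final = 2.00 mM / 3.5705 × 10^7 = 5.601 × 10^-8 mM = 0.0560 nM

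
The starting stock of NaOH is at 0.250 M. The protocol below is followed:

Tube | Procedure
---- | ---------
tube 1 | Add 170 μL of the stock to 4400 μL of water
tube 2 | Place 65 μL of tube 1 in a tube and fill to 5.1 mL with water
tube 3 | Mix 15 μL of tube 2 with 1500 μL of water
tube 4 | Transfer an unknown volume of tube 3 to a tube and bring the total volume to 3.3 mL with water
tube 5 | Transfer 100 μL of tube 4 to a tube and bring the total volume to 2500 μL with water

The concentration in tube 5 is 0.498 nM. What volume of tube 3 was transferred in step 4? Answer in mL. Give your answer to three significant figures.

Step 1: 170 μL + 4400 μL = 4570 μL total → factor 4570/170 = 26.882
Step 2: 65 μL brought to 5.1 mL → factor 5100/65 = 78.462
Step 3: 15 μL + 1500 μL = 1515 μL total → factor 1515/15 = 101
Step 4: v brought to 3.3 mL → factor = 3.3 mL/v
Step 5: 100 μL brought to 2500 μL → factor 2500/100 = 25
Product of known-step factors = 5.3258 × 10^6
Overall factor = 0.250 M / (0.498 nM) = 5.0201 × 10^8
Step-4 factor = 5.0201 × 10^8 / 5.3258 × 10^6 = 94.26
v = 3.3 mL / 94.26 = 0.0350 mL

0.0350 mL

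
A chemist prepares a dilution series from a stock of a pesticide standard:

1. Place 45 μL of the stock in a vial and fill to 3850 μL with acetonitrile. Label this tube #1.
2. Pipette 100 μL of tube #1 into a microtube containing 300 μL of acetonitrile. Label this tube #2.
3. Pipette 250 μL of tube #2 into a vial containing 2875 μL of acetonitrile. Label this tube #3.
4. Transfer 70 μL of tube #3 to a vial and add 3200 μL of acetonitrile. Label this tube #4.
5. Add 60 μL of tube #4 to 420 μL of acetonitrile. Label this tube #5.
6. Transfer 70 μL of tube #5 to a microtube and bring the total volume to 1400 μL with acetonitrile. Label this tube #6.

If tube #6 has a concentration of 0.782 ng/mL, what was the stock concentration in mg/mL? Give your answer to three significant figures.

25.0 mg/mL

Step 1: 45 μL brought to 3850 μL → factor 3850/45 = 85.556
Step 2: 100 μL + 300 μL = 400 μL total → factor 400/100 = 4
Step 3: 250 μL + 2875 μL = 3125 μL total → factor 3125/250 = 12.5
Step 4: 70 μL + 3200 μL = 3270 μL total → factor 3270/70 = 46.714
Step 5: 60 μL + 420 μL = 480 μL total → factor 480/60 = 8
Step 6: 70 μL brought to 1400 μL → factor 1400/70 = 20
Overall dilution factor = 85.556 × 4 × 12.5 × 46.714 × 8 × 20 = 3.1973 × 10^7
Stock = 0.782 ng/mL × 3.1973 × 10^7 = 2.500 × 10^7 ng/mL = 25.0 mg/mL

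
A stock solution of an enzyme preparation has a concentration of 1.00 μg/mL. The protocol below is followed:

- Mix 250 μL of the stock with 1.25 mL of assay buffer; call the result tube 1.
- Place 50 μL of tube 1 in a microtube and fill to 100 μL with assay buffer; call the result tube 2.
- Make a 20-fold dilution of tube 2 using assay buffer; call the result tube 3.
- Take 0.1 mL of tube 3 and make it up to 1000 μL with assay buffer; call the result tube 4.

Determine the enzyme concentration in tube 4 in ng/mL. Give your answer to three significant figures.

0.417 ng/mL

Step 1: 250 μL + 1.25 mL = 1500 μL total → factor 1500/250 = 6
Step 2: 50 μL brought to 100 μL → factor 100/50 = 2
Step 3: 20-fold → factor 20
Step 4: 0.1 mL brought to 1000 μL → factor 1/0.1 = 10
Overall dilution factor = 6 × 2 × 20 × 10 = 2400
Final = 1.00 μg/mL / 2400 = 0.0004167 μg/mL = 0.417 ng/mL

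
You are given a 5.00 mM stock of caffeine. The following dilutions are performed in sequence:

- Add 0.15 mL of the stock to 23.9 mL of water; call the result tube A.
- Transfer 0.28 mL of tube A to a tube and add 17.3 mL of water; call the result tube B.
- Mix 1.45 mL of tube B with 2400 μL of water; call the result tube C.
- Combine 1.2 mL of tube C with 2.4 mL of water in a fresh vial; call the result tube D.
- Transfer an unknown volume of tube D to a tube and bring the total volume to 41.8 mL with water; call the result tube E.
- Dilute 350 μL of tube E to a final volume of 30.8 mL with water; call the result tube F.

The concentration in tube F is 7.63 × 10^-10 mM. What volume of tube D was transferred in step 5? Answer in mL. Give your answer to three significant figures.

Step 1: 0.15 mL + 23.9 mL = 24.05 mL total → factor 24.05/0.15 = 160.33
Step 2: 0.28 mL + 17.3 mL = 17.58 mL total → factor 17.58/0.28 = 62.786
Step 3: 1.45 mL + 2400 μL = 3.85 mL total → factor 3.85/1.45 = 2.6552
Step 4: 1.2 mL + 2.4 mL = 3.6 mL total → factor 3.6/1.2 = 3
Step 5: v brought to 41.8 mL → factor = 41.8 mL/v
Step 6: 350 μL brought to 30.8 mL → factor 30800/350 = 88
Product of known-step factors = 7.0564 × 10^6
Overall factor = 5.00 mM / (7.63 × 10^-10 mM) = 6.5531 × 10^9
Step-5 factor = 6.5531 × 10^9 / 7.0564 × 10^6 = 928.68
v = 41.8 mL / 928.68 = 0.0450 mL

0.0450 mL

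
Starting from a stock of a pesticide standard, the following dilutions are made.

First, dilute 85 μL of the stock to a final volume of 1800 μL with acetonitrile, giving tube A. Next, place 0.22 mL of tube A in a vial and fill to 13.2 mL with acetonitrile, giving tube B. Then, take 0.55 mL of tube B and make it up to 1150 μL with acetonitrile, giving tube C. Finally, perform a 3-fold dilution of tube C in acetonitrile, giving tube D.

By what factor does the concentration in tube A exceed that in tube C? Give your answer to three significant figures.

Step 1: 85 μL brought to 1800 μL → factor 1800/85 = 21.176
Step 2: 0.22 mL brought to 13.2 mL → factor 13.2/0.22 = 60
Step 3: 0.55 mL brought to 1150 μL → factor 1.15/0.55 = 2.0909
Dilution factor to tube A = 21.176; to tube C = 2656.7
[tube A]/[tube C] = (factor to tube C)/(factor to tube A) = 2656.7/21.176 = 125

125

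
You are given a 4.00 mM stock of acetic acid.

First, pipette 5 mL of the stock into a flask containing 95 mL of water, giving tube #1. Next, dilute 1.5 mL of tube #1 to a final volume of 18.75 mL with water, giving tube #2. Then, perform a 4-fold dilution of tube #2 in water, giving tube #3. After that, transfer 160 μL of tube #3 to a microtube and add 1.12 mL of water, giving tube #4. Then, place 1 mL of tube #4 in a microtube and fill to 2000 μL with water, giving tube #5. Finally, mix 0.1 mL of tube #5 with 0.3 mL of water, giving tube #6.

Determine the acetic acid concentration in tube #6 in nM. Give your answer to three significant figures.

62.5 nM

Step 1: 5 mL + 95 mL = 100 mL total → factor 100/5 = 20
Step 2: 1.5 mL brought to 18.75 mL → factor 18.75/1.5 = 12.5
Step 3: 4-fold → factor 4
Step 4: 160 μL + 1.12 mL = 1280 μL total → factor 1280/160 = 8
Step 5: 1 mL brought to 2000 μL → factor 2/1 = 2
Step 6: 0.1 mL + 0.3 mL = 0.4 mL total → factor 0.4/0.1 = 4
Overall dilution factor = 20 × 12.5 × 4 × 8 × 2 × 4 = 64000
Final = 4.00 mM / 64000 = 6.250 × 10^-5 mM = 62.5 nM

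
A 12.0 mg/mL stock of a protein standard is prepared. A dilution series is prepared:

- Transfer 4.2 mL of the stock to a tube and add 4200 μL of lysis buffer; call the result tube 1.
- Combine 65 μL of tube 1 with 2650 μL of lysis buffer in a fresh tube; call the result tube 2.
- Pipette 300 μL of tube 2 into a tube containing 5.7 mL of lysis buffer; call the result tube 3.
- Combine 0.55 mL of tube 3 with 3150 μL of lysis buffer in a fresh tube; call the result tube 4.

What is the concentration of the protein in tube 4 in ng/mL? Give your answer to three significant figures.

1.07 × 10^3 ng/mL

Step 1: 4.2 mL + 4200 μL = 8.4 mL total → factor 8.4/4.2 = 2
Step 2: 65 μL + 2650 μL = 2715 μL total → factor 2715/65 = 41.769
Step 3: 300 μL + 5.7 mL = 6000 μL total → factor 6000/300 = 20
Step 4: 0.55 mL + 3150 μL = 3.7 mL total → factor 3.7/0.55 = 6.7273
Overall dilution factor = 2 × 41.769 × 20 × 6.7273 = 11240
Final = 12.0 mg/mL / 11240 = 0.001068 mg/mL = 1.07 × 10^3 ng/mL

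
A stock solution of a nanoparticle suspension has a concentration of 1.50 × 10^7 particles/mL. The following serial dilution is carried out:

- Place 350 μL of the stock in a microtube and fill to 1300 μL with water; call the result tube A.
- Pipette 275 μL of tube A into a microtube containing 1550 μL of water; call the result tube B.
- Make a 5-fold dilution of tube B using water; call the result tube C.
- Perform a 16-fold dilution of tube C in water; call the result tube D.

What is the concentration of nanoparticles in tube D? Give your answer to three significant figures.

7.61 × 10^3 particles/mL

Step 1: 350 μL brought to 1300 μL → factor 1300/350 = 3.7143
Step 2: 275 μL + 1550 μL = 1825 μL total → factor 1825/275 = 6.6364
Step 3: 5-fold → factor 5
Step 4: 16-fold → factor 16
Overall dilution factor = 3.7143 × 6.6364 × 5 × 16 = 1971.9
Final = 1.50 × 10^7 particles/mL / 1971.9 = 7.61 × 10^3 particles/mL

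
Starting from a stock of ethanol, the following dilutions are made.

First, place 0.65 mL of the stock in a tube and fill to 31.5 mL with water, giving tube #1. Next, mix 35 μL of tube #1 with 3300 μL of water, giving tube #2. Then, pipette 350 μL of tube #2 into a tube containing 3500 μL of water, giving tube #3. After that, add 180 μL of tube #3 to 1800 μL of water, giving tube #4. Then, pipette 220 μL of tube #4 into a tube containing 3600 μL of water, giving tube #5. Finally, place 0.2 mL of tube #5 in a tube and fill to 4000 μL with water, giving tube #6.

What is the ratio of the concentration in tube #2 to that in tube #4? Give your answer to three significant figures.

121

Step 1: 0.65 mL brought to 31.5 mL → factor 31.5/0.65 = 48.462
Step 2: 35 μL + 3300 μL = 3335 μL total → factor 3335/35 = 95.286
Step 3: 350 μL + 3500 μL = 3850 μL total → factor 3850/350 = 11
Step 4: 180 μL + 1800 μL = 1980 μL total → factor 1980/180 = 11
Dilution factor to tube #2 = 4617.7; to tube #4 = 5.5874 × 10^5
[tube #2]/[tube #4] = (factor to tube #4)/(factor to tube #2) = 5.5874 × 10^5/4617.7 = 121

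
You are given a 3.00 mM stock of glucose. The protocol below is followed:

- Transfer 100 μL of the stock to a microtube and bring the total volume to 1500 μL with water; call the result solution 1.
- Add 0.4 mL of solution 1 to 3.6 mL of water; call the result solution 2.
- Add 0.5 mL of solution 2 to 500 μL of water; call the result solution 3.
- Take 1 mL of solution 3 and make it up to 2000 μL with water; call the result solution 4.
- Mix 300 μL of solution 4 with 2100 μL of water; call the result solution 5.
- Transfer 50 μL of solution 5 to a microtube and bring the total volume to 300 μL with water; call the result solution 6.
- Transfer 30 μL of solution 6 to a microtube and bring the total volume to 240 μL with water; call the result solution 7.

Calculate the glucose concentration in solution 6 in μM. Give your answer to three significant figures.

Step 1: 100 μL brought to 1500 μL → factor 1500/100 = 15
Step 2: 0.4 mL + 3.6 mL = 4 mL total → factor 4/0.4 = 10
Step 3: 0.5 mL + 500 μL = 1 mL total → factor 1/0.5 = 2
Step 4: 1 mL brought to 2000 μL → factor 2/1 = 2
Step 5: 300 μL + 2100 μL = 2400 μL total → factor 2400/300 = 8
Step 6: 50 μL brought to 300 μL → factor 300/50 = 6
Dilution factor through solution 6 = 15 × 10 × 2 × 2 × 8 × 6 = 28800
[solution 6] = 3.00 mM / 28800 = 0.0001042 mM = 0.104 μM

0.104 μM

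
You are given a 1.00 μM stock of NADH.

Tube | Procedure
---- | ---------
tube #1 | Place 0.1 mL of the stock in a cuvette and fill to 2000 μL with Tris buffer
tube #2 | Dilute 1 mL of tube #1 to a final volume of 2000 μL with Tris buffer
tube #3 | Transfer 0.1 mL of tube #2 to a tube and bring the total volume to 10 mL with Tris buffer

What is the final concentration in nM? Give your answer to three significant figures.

Step 1: 0.1 mL brought to 2000 μL → factor 2/0.1 = 20
Step 2: 1 mL brought to 2000 μL → factor 2/1 = 2
Step 3: 0.1 mL brought to 10 mL → factor 10/0.1 = 100
Overall dilution factor = 20 × 2 × 100 = 4000
Final = 1.00 μM / 4000 = 0.0002500 μM = 0.250 nM

0.250 nM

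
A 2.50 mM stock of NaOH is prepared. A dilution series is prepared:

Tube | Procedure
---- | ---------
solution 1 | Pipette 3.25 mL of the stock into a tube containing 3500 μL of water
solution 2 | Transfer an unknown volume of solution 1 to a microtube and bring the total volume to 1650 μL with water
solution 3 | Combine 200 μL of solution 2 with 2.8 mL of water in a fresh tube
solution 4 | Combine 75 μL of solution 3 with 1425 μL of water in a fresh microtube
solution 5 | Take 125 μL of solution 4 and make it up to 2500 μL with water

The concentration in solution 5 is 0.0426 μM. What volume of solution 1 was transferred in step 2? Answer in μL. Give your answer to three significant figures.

350 μL

Step 1: 3.25 mL + 3500 μL = 6.75 mL total → factor 6.75/3.25 = 2.0769
Step 2: v brought to 1650 μL → factor = 1650 μL/v
Step 3: 200 μL + 2.8 mL = 3000 μL total → factor 3000/200 = 15
Step 4: 75 μL + 1425 μL = 1500 μL total → factor 1500/75 = 20
Step 5: 125 μL brought to 2500 μL → factor 2500/125 = 20
Product of known-step factors = 12462
Overall factor = 2.50 mM / (0.0426 μM) = 58685
Step-2 factor = 58685 / 12462 = 4.7093
v = 1650 μL / 4.7093 = 350 μL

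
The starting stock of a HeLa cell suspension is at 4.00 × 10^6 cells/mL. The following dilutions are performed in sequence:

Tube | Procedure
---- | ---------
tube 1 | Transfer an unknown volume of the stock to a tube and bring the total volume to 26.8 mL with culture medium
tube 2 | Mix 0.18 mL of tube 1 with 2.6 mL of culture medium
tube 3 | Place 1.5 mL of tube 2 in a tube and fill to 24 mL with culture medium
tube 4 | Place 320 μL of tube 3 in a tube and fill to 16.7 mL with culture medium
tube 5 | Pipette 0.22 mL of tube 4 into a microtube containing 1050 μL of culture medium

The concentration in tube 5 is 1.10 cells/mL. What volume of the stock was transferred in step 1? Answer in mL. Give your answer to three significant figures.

Step 1: v brought to 26.8 mL → factor = 26.8 mL/v
Step 2: 0.18 mL + 2.6 mL = 2.78 mL total → factor 2.78/0.18 = 15.444
Step 3: 1.5 mL brought to 24 mL → factor 24/1.5 = 16
Step 4: 320 μL brought to 16.7 mL → factor 16700/320 = 52.188
Step 5: 0.22 mL + 1050 μL = 1.27 mL total → factor 1.27/0.22 = 5.7727
Product of known-step factors = 74446
Overall factor = 4.00 × 10^6 cells/mL / (1.10 cells/mL) = 3.6364 × 10^6
Step-1 factor = 3.6364 × 10^6 / 74446 = 48.846
v = 26.8 mL / 48.846 = 0.549 mL

0.549 mL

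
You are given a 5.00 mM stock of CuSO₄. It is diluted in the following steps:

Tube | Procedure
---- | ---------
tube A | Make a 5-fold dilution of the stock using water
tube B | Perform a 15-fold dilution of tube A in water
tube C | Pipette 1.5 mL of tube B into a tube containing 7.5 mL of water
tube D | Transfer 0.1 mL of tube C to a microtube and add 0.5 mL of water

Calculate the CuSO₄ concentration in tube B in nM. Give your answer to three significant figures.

6.67 × 10^4 nM

Step 1: 5-fold → factor 5
Step 2: 15-fold → factor 15
Dilution factor through tube B = 5 × 15 = 75
[tube B] = 5.00 mM / 75 = 0.06667 mM = 6.67 × 10^4 nM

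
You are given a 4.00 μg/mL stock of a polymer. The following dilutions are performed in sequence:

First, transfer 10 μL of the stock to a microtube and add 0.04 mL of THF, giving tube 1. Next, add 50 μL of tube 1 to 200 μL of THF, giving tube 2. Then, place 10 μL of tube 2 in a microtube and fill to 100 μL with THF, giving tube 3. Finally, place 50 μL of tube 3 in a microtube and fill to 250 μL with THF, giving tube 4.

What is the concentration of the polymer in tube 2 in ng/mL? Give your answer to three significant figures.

Step 1: 10 μL + 0.04 mL = 50 μL total → factor 50/10 = 5
Step 2: 50 μL + 200 μL = 250 μL total → factor 250/50 = 5
Dilution factor through tube 2 = 5 × 5 = 25
[tube 2] = 4.00 μg/mL / 25 = 0.1600 μg/mL = 160 ng/mL

160 ng/mL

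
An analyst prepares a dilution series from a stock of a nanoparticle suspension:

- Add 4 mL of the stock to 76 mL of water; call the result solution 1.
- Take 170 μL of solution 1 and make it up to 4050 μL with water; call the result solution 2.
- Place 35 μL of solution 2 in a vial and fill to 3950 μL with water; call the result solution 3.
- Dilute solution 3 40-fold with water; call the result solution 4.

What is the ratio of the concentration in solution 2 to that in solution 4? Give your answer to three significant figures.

Step 1: 4 mL + 76 mL = 80 mL total → factor 80/4 = 20
Step 2: 170 μL brought to 4050 μL → factor 4050/170 = 23.824
Step 3: 35 μL brought to 3950 μL → factor 3950/35 = 112.86
Step 4: 40-fold → factor 40
Dilution factor to solution 2 = 476.47; to solution 4 = 2.1509 × 10^6
[solution 2]/[solution 4] = (factor to solution 4)/(factor to solution 2) = 2.1509 × 10^6/476.47 = 4.51 × 10^3

4.51 × 10^3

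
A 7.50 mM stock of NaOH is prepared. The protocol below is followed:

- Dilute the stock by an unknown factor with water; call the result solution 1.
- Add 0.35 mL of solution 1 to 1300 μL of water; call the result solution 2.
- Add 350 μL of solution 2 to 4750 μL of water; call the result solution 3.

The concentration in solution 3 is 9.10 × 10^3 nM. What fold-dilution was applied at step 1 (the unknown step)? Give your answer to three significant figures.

12.0-fold

Step 1: unknown factor x
Step 2: 0.35 mL + 1300 μL = 1.65 mL total → factor 1.65/0.35 = 4.7143
Step 3: 350 μL + 4750 μL = 5100 μL total → factor 5100/350 = 14.571
Product of known-step factors = 68.694
Overall factor = 7.50 mM / (9.10 × 10^3 nM) = 824.18
x = 824.18 / 68.694 = 12.0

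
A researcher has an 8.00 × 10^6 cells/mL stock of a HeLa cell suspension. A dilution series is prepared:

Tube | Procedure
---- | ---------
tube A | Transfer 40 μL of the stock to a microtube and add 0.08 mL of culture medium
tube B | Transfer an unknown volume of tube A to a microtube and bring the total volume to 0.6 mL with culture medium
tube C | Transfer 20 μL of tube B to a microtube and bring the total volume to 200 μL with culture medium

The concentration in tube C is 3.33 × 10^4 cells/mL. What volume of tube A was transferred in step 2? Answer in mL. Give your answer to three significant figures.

0.0749 mL

Step 1: 40 μL + 0.08 mL = 120 μL total → factor 120/40 = 3
Step 2: v brought to 0.6 mL → factor = 0.6 mL/v
Step 3: 20 μL brought to 200 μL → factor 200/20 = 10
Product of known-step factors = 30
Overall factor = 8.00 × 10^6 cells/mL / (3.33 × 10^4 cells/mL) = 240.24
Step-2 factor = 240.24 / 30 = 8.008
v = 0.6 mL / 8.008 = 0.0749 mL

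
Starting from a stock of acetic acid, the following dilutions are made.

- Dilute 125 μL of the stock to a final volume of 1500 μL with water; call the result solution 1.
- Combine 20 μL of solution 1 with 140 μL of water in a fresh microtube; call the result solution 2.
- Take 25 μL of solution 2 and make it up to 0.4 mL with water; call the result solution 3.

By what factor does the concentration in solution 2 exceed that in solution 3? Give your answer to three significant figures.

Step 1: 125 μL brought to 1500 μL → factor 1500/125 = 12
Step 2: 20 μL + 140 μL = 160 μL total → factor 160/20 = 8
Step 3: 25 μL brought to 0.4 mL → factor 400/25 = 16
Dilution factor to solution 2 = 96; to solution 3 = 1536
[solution 2]/[solution 3] = (factor to solution 3)/(factor to solution 2) = 1536/96 = 16.0

16.0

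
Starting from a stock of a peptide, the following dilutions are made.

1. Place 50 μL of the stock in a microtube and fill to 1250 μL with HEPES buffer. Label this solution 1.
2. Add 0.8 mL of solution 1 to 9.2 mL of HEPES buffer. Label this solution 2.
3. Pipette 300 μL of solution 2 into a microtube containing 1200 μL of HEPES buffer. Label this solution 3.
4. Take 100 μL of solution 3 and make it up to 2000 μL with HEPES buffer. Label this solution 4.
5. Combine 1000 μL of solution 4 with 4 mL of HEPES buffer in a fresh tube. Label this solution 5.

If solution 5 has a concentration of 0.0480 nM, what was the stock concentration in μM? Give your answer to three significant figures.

7.50 μM

Step 1: 50 μL brought to 1250 μL → factor 1250/50 = 25
Step 2: 0.8 mL + 9.2 mL = 10 mL total → factor 10/0.8 = 12.5
Step 3: 300 μL + 1200 μL = 1500 μL total → factor 1500/300 = 5
Step 4: 100 μL brought to 2000 μL → factor 2000/100 = 20
Step 5: 1000 μL + 4 mL = 5000 μL total → factor 5000/1000 = 5
Overall dilution factor = 25 × 12.5 × 5 × 20 × 5 = 1.5625 × 10^5
Stock = 0.0480 nM × 1.5625 × 10^5 = 7500 nM = 7.50 μM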